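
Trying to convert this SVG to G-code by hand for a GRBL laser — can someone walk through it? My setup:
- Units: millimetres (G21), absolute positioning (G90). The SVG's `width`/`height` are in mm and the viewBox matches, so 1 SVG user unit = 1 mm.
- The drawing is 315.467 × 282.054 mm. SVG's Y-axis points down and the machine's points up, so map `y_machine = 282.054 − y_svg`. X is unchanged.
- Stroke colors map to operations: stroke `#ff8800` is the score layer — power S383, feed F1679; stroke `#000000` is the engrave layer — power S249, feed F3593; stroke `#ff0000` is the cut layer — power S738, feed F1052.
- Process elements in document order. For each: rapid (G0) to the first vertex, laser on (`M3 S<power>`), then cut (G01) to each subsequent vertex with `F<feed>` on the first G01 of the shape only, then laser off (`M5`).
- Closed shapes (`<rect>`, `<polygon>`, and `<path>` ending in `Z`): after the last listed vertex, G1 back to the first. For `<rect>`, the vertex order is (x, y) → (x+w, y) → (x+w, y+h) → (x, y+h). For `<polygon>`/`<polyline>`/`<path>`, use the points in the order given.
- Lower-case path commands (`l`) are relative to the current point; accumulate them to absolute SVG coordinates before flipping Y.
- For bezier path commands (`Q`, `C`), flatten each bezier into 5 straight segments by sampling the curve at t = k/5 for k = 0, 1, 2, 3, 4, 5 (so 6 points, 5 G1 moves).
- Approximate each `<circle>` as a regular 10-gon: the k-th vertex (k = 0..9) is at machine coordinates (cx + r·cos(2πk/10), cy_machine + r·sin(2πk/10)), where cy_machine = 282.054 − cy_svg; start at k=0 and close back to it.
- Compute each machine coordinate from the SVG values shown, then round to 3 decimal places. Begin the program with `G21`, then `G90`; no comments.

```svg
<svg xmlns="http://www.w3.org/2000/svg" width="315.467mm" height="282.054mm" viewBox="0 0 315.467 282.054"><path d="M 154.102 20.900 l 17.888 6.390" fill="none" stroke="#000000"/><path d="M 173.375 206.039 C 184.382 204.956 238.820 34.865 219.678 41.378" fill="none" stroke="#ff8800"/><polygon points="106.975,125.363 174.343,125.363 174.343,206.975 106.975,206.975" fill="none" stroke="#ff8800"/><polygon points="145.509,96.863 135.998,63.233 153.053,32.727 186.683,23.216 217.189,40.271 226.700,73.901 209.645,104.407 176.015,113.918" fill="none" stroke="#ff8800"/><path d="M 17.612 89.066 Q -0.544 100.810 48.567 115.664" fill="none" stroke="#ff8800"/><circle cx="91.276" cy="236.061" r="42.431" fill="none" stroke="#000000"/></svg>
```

G21
G90
G0 X154.102 Y261.154
M3 S249
G01 X171.990 Y254.764 F3593
M5
G0 X173.375 Y76.015
M3 S383
G01 X184.255 Y94.181 F1679
G01 X199.942 Y136.319
G01 X214.819 Y185.841
G01 X223.270 Y226.156
G01 X219.678 Y240.676
M5
G0 X106.975 Y156.691
M3 S383
G01 X174.343 Y156.691 F1679
G01 X174.343 Y75.079
G01 X106.975 Y75.079
G01 X106.975 Y156.691
M5
G0 X145.509 Y185.191
M3 S383
G01 X135.998 Y218.821 F1679
G01 X153.053 Y249.327
G01 X186.683 Y258.838
G01 X217.189 Y241.783
G01 X226.700 Y208.153
G01 X209.645 Y177.647
G01 X176.015 Y168.136
G01 X145.509 Y185.191
M5
G0 X17.612 Y192.988
M3 S383
G01 X13.040 Y188.166 F1679
G01 X13.850 Y183.095
G01 X20.041 Y177.776
G01 X31.613 Y172.207
G01 X48.567 Y166.390
M5
G0 X133.707 Y45.993
M3 S249
G01 X125.603 Y70.933 F3593
G01 X104.388 Y86.347
G01 X78.164 Y86.347
G01 X56.949 Y70.933
G01 X48.845 Y45.993
G01 X56.949 Y21.053
G01 X78.164 Y5.639
G01 X104.388 Y5.639
G01 X125.603 Y21.053
G01 X133.707 Y45.993
M5

viewBox `0 0 315.467 282.054` with mm width/height → 1 unit = 1 mm. Flip: y_m = 282.054 − y_svg.

**Shape 1** — `<path>` line segment, stroke `#000000` → engrave (S249, F3593). Machine vertices: (154.102,261.154) → (171.990,254.764). Open path.

**Shape 2** — `<path>` cubic bezier, stroke `#ff8800` → score (S383, F1679). Control points (SVG): P0=(173.375,206.039), P1=(184.382,204.956), P2=(238.820,34.865), P3=(219.678,41.378); sampled at t=k/5. Machine vertices: (173.375,76.015) → (184.255,94.181) → (199.942,136.319) → (214.819,185.841) → (223.270,226.156) → (219.678,240.676). Open path.

**Shape 3** — `<polygon>` rectangle, stroke `#ff8800` → score (S383, F1679). Machine vertices: (106.975,156.691) → (174.343,156.691) → (174.343,75.079) → (106.975,75.079) → (106.975,156.691). Closed: final G1 returns to the first vertex.

**Shape 4** — `<polygon>` regular polygon, stroke `#ff8800` → score (S383, F1679). Machine vertices: (145.509,185.191) → (135.998,218.821) → (153.053,249.327) → (186.683,258.838) → (217.189,241.783) → (226.700,208.153) → (209.645,177.647) → (176.015,168.136) → (145.509,185.191). Closed: final G1 returns to the first vertex.

**Shape 5** — `<path>` quadratic bezier, stroke `#ff8800` → score (S383, F1679). Control points (SVG): P0=(17.612,89.066), P1=(-0.544,100.810), P2=(48.567,115.664); sampled at t=k/5. Machine vertices: (17.612,192.988) → (13.040,188.166) → (13.850,183.095) → (20.041,177.776) → (31.613,172.207) → (48.567,166.390). Open path.

**Shape 6** — `<circle>` circle, stroke `#000000` → engrave (S249, F3593). Machine vertices: (133.707,45.993) → (125.603,70.933) → (104.388,86.347) → (78.164,86.347) → (56.949,70.933) → (48.845,45.993) → (56.949,21.053) → (78.164,5.639) → (104.388,5.639) → (125.603,21.053) → (133.707,45.993). Closed: final G1 returns to the first vertex.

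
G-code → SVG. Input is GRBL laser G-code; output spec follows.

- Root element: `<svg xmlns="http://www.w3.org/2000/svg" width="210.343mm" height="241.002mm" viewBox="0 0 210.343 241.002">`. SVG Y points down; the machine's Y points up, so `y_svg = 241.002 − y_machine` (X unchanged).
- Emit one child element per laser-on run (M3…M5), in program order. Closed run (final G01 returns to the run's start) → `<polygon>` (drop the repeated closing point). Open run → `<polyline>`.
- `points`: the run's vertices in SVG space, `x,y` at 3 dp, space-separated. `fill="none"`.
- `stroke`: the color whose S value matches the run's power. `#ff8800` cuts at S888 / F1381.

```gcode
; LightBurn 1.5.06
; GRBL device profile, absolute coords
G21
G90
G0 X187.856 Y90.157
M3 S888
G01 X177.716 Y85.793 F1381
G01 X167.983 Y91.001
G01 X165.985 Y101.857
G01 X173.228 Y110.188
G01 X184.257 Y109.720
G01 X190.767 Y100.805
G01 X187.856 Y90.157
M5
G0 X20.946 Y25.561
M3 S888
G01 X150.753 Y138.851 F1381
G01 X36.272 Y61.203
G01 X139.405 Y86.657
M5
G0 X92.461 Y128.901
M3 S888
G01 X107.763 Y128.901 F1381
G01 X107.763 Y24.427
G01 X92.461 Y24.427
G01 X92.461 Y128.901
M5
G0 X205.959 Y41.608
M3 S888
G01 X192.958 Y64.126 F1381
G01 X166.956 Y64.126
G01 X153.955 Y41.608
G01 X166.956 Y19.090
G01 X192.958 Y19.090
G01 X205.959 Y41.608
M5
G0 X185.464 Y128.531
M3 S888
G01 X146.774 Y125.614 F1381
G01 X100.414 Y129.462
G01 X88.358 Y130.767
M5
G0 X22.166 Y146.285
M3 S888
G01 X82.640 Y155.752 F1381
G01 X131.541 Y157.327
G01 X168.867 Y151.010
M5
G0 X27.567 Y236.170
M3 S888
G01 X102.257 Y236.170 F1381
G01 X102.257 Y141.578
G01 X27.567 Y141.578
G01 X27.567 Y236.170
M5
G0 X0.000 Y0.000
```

Machine Y-up, SVG Y-down with viewBox height 241.002, so y_svg = 241.002 − y_machine; X carries over. Every run uses S888, so all elements get stroke `#ff8800` (cut).

Run 1: The run returns to its start, so emit a `<polygon>` with points (Y-flipped): 187.856,150.845 177.716,155.209 167.983,150.001 165.985,139.145 173.228,130.814 184.257,131.282 190.767,140.197.

Run 2: The run is open, so emit a `<polyline>` with points (Y-flipped): 20.946,215.441 150.753,102.151 36.272,179.799 139.405,154.345.

Run 3: The run returns to its start, so emit a `<polygon>` with points (Y-flipped): 92.461,112.101 107.763,112.101 107.763,216.575 92.461,216.575.

Run 4: The run returns to its start, so emit a `<polygon>` with points (Y-flipped): 205.959,199.394 192.958,176.876 166.956,176.876 153.955,199.394 166.956,221.912 192.958,221.912.

Run 5: The run is open, so emit a `<polyline>` with points (Y-flipped): 185.464,112.471 146.774,115.388 100.414,111.540 88.358,110.235.

Run 6: The run is open, so emit a `<polyline>` with points (Y-flipped): 22.166,94.717 82.640,85.250 131.541,83.675 168.867,89.992.

Run 7: The run returns to its start, so emit a `<polygon>` with points (Y-flipped): 27.567,4.832 102.257,4.832 102.257,99.424 27.567,99.424.

<svg xmlns="http://www.w3.org/2000/svg" width="210.343mm" height="241.002mm" viewBox="0 0 210.343 241.002">
  <polygon points="187.856,150.845 177.716,155.209 167.983,150.001 165.985,139.145 173.228,130.814 184.257,131.282 190.767,140.197" fill="none" stroke="#ff8800"/>
  <polyline points="20.946,215.441 150.753,102.151 36.272,179.799 139.405,154.345" fill="none" stroke="#ff8800"/>
  <polygon points="92.461,112.101 107.763,112.101 107.763,216.575 92.461,216.575" fill="none" stroke="#ff8800"/>
  <polygon points="205.959,199.394 192.958,176.876 166.956,176.876 153.955,199.394 166.956,221.912 192.958,221.912" fill="none" stroke="#ff8800"/>
  <polyline points="185.464,112.471 146.774,115.388 100.414,111.540 88.358,110.235" fill="none" stroke="#ff8800"/>
  <polyline points="22.166,94.717 82.640,85.250 131.541,83.675 168.867,89.992" fill="none" stroke="#ff8800"/>
  <polygon points="27.567,4.832 102.257,4.832 102.257,99.424 27.567,99.424" fill="none" stroke="#ff8800"/>
</svg>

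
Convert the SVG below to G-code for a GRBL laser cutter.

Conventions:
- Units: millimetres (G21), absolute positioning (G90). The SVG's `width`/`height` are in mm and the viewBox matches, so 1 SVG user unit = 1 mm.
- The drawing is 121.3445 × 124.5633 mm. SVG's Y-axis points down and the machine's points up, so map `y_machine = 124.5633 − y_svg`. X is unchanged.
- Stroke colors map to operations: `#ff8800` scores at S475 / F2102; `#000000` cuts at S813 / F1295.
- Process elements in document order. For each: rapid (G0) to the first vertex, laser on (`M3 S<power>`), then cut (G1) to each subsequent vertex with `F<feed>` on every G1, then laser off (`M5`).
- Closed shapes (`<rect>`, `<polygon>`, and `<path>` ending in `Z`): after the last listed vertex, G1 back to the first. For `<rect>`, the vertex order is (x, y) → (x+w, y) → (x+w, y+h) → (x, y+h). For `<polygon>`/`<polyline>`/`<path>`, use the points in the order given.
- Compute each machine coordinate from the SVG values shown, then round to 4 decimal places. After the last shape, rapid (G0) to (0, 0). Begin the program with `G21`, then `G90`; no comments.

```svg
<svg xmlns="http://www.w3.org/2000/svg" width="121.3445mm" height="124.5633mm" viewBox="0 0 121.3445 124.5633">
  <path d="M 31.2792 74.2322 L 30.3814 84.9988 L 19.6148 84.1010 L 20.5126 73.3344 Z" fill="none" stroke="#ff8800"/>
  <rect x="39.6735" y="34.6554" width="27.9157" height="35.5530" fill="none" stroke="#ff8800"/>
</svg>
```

G21
G90
G0 X31.2792 Y50.3311
M3 S475
G1 X30.3814 Y39.5645 F2102
G1 X19.6148 Y40.4623 F2102
G1 X20.5126 Y51.2289 F2102
G1 X31.2792 Y50.3311 F2102
M5
G0 X39.6735 Y89.9079
M3 S475
G1 X67.5892 Y89.9079 F2102
G1 X67.5892 Y54.3549 F2102
G1 X39.6735 Y54.3549 F2102
G1 X39.6735 Y89.9079 F2102
M5
G0 X0.0000 Y0.0000

1 u = 1 mm; y_m = 124.5633 − y.

[1] `<path>` regular polygon, #ff8800→score S475 F2102: (31.2792,50.3311) → (30.3814,39.5645) → (19.6148,40.4623) → (20.5126,51.2289) → (31.2792,50.3311) (closed)

[2] `<rect>` rectangle, #ff8800→score S475 F2102: (39.6735,89.9079) → (67.5892,89.9079) → (67.5892,54.3549) → (39.6735,54.3549) → (39.6735,89.9079) (closed)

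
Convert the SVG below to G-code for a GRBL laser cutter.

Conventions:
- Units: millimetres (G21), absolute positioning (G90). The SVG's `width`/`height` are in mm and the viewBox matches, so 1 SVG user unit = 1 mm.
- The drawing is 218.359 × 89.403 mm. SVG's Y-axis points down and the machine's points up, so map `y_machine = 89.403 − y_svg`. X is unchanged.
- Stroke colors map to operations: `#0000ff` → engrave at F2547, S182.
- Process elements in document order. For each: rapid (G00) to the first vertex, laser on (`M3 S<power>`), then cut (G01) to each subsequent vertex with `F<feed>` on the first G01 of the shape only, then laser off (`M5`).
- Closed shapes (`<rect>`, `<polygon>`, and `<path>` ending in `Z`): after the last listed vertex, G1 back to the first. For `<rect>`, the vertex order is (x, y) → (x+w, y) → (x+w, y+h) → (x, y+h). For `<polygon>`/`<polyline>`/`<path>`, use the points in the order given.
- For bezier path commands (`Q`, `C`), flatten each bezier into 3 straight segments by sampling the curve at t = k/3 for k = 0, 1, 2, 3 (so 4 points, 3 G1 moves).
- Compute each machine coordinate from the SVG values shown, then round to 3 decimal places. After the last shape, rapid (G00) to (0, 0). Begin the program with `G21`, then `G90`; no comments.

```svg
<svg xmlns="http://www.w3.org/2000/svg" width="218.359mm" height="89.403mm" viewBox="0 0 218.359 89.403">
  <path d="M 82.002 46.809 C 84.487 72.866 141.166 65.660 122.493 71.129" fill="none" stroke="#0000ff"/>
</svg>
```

G21
G90
G00 X82.002 Y42.594
M3 S182
G01 X97.754 Y25.923 F2547
G01 X120.847 Y21.219
G01 X122.493 Y18.274
M5
G00 X0.000 Y0.000

Since the viewBox matches the mm dimensions, user units are millimetres directly. The only transform is the Y-flip y_m = 89.403 − y_svg.

Shape 1 is a cubic bezier drawn with `<path>`. Its stroke #0000ff means engrave at S182, F2547. After flipping Y the toolpath is (82.002,42.594) → (97.754,25.923) → (120.847,21.219) → (122.493,18.274).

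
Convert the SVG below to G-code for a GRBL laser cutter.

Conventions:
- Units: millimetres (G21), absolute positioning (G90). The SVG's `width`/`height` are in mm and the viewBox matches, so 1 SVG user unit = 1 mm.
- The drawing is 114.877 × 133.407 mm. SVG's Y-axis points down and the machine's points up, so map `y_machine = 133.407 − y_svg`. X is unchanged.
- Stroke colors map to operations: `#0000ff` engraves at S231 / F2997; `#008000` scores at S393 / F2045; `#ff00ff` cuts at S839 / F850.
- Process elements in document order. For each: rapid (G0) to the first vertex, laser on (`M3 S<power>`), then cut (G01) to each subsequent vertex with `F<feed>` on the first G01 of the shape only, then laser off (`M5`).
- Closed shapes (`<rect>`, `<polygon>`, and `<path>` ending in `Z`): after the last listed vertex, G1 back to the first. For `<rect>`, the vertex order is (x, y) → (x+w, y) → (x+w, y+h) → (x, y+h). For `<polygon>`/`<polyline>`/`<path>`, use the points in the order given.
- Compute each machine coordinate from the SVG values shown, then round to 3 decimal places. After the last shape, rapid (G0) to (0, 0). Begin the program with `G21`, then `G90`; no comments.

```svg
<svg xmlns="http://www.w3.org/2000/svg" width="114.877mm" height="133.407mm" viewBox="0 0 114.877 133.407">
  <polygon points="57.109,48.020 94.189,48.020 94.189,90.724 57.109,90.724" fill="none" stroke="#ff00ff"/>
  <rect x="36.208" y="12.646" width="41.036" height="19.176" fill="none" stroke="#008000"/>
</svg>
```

G21
G90
G0 X57.109 Y85.387
M3 S839
G01 X94.189 Y85.387 F850
G01 X94.189 Y42.683
G01 X57.109 Y42.683
G01 X57.109 Y85.387
M5
G0 X36.208 Y120.761
M3 S393
G01 X77.244 Y120.761 F2045
G01 X77.244 Y101.585
G01 X36.208 Y101.585
G01 X36.208 Y120.761
M5
G0 X0.000 Y0.000

Since the viewBox matches the mm dimensions, user units are millimetres directly. The only transform is the Y-flip y_m = 133.407 − y_svg.

Shape 1 is a rectangle drawn with `<polygon>`. Its stroke #ff00ff means cut at S839, F850. After flipping Y the toolpath is (57.109,85.387) → (94.189,85.387) → (94.189,42.683) → (57.109,42.683) → (57.109,85.387), returning to the start.

Shape 2 is a rectangle drawn with `<rect>`. Its stroke #008000 means score at S393, F2045. After flipping Y the toolpath is (36.208,120.761) → (77.244,120.761) → (77.244,101.585) → (36.208,101.585) → (36.208,120.761), returning to the start.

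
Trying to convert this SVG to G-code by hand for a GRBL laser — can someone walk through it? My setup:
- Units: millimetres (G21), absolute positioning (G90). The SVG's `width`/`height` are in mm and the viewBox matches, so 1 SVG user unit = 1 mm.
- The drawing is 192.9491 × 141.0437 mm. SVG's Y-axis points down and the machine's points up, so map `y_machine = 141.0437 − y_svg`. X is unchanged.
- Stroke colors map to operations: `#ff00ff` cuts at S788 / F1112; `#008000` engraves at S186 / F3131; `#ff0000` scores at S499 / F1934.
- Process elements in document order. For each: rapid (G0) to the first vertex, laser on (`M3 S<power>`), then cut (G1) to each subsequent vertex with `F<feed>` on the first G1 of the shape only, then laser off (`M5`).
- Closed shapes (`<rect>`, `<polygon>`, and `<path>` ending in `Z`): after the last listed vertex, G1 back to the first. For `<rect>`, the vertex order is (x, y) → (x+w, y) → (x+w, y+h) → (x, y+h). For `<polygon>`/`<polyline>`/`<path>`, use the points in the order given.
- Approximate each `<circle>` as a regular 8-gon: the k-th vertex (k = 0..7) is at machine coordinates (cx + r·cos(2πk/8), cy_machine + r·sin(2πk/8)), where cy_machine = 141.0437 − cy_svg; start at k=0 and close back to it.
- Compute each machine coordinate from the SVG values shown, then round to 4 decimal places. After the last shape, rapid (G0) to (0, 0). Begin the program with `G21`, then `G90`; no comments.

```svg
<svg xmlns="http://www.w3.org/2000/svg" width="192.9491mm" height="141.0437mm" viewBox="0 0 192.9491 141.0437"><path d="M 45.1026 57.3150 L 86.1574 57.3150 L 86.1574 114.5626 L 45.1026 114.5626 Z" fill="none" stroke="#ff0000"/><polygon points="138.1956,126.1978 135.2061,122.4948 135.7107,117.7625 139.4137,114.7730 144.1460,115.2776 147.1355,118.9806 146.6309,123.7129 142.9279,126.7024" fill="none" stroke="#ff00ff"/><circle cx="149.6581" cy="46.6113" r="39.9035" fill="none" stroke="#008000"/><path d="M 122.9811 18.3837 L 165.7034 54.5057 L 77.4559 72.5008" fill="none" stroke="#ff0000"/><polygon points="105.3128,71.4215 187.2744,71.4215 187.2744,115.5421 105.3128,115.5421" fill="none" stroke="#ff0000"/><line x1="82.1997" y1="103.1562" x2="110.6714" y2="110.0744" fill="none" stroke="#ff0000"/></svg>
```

1 u = 1 mm; y_m = 141.0437 − y.

[1] `<path>` rectangle, #ff0000→score S499 F1934: (45.1026,83.7287) → (86.1574,83.7287) → (86.1574,26.4811) → (45.1026,26.4811) → (45.1026,83.7287) (closed)

[2] `<polygon>` regular polygon, #ff00ff→cut S788 F1112: (138.1956,14.8459) → (135.2061,18.5489) → (135.7107,23.2812) → (139.4137,26.2707) → (144.1460,25.7661) → (147.1355,22.0631) → (146.6309,17.3308) → (142.9279,14.3413) → (138.1956,14.8459) (closed)

[3] `<circle>` circle, #008000→engrave S186 F3131: (189.5616,94.4324) → (177.8741,122.6484) → (149.6581,134.3359) → (121.4421,122.6484) → (109.7546,94.4324) → (121.4421,66.2164) → (149.6581,54.5289) → (177.8741,66.2164) → (189.5616,94.4324) (closed)

[4] `<path>` open polyline, #ff0000→score S499 F1934: (122.9811,122.6600) → (165.7034,86.5380) → (77.4559,68.5429)

[5] `<polygon>` rectangle, #ff0000→score S499 F1934: (105.3128,69.6222) → (187.2744,69.6222) → (187.2744,25.5016) → (105.3128,25.5016) → (105.3128,69.6222) (closed)

[6] `<line>` line segment, #ff0000→score S499 F1934: (82.1997,37.8875) → (110.6714,30.9693)

G21
G90
G0 X45.1026 Y83.7287
M3 S499
G1 X86.1574 Y83.7287 F1934
G1 X86.1574 Y26.4811
G1 X45.1026 Y26.4811
G1 X45.1026 Y83.7287
M5
G0 X138.1956 Y14.8459
M3 S788
G1 X135.2061 Y18.5489 F1112
G1 X135.7107 Y23.2812
G1 X139.4137 Y26.2707
G1 X144.1460 Y25.7661
G1 X147.1355 Y22.0631
G1 X146.6309 Y17.3308
G1 X142.9279 Y14.3413
G1 X138.1956 Y14.8459
M5
G0 X189.5616 Y94.4324
M3 S186
G1 X177.8741 Y122.6484 F3131
G1 X149.6581 Y134.3359
G1 X121.4421 Y122.6484
G1 X109.7546 Y94.4324
G1 X121.4421 Y66.2164
G1 X149.6581 Y54.5289
G1 X177.8741 Y66.2164
G1 X189.5616 Y94.4324
M5
G0 X122.9811 Y122.6600
M3 S499
G1 X165.7034 Y86.5380 F1934
G1 X77.4559 Y68.5429
M5
G0 X105.3128 Y69.6222
M3 S499
G1 X187.2744 Y69.6222 F1934
G1 X187.2744 Y25.5016
G1 X105.3128 Y25.5016
G1 X105.3128 Y69.6222
M5
G0 X82.1997 Y37.8875
M3 S499
G1 X110.6714 Y30.9693 F1934
M5
G0 X0.0000 Y0.0000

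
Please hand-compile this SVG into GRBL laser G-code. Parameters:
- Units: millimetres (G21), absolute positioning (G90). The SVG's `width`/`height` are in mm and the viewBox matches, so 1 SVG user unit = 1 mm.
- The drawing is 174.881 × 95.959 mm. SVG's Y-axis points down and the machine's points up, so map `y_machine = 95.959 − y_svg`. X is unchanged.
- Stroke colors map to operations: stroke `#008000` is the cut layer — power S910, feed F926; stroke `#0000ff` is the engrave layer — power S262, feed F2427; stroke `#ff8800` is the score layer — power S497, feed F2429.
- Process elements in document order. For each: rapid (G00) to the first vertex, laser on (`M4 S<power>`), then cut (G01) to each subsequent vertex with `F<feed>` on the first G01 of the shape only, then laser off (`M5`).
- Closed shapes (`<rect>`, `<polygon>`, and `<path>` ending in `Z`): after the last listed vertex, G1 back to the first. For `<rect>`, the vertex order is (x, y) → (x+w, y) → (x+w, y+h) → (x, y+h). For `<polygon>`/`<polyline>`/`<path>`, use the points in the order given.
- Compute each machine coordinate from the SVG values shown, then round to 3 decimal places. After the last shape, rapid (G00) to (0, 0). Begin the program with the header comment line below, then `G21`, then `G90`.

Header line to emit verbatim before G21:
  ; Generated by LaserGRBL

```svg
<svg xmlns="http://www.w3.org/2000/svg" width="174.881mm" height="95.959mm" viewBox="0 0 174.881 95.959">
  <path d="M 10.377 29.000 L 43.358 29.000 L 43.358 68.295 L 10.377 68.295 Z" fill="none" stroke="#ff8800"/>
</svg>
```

; Generated by LaserGRBL
G21
G90
G00 X10.377 Y66.959
M4 S497
G01 X43.358 Y66.959 F2429
G01 X43.358 Y27.664
G01 X10.377 Y27.664
G01 X10.377 Y66.959
M5
G00 X0.000 Y0.000

1 u = 1 mm; y_m = 95.959 − y.

[1] `<path>` rectangle, #ff8800→score S497 F2429: (10.377,66.959) → (43.358,66.959) → (43.358,27.664) → (10.377,27.664) → (10.377,66.959) (closed)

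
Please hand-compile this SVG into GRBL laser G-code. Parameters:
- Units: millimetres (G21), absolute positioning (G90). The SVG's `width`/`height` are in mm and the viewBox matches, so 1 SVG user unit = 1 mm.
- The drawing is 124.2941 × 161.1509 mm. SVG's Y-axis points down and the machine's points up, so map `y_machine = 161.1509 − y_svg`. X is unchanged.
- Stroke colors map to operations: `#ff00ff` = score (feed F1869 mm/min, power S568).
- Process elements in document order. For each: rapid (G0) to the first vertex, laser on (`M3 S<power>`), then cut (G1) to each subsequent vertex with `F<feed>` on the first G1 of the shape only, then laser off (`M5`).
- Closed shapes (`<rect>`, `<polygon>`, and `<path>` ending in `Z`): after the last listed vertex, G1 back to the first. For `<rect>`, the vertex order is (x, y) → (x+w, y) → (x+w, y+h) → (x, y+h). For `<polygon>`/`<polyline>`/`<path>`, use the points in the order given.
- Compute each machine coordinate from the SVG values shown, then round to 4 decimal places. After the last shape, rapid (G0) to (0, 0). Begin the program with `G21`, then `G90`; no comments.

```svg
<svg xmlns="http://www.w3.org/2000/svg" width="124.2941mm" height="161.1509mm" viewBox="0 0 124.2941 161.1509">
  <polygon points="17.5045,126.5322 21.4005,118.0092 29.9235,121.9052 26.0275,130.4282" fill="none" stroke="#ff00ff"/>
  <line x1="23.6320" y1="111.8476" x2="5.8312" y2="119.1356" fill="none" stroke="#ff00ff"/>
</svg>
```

viewBox `0 0 124.2941 161.1509` with mm width/height → 1 unit = 1 mm. Flip: y_m = 161.1509 − y_svg.

**Shape 1** — `<polygon>` regular polygon, stroke `#ff00ff` → score (S568, F1869). Machine vertices: (17.5045,34.6187) → (21.4005,43.1417) → (29.9235,39.2457) → (26.0275,30.7227) → (17.5045,34.6187). Closed: final G1 returns to the first vertex.

**Shape 2** — `<line>` line segment, stroke `#ff00ff` → score (S568, F1869). Machine vertices: (23.6320,49.3033) → (5.8312,42.0153). Open path.

G21
G90
G0 X17.5045 Y34.6187
M3 S568
G1 X21.4005 Y43.1417 F1869
G1 X29.9235 Y39.2457
G1 X26.0275 Y30.7227
G1 X17.5045 Y34.6187
M5
G0 X23.6320 Y49.3033
M3 S568
G1 X5.8312 Y42.0153 F1869
M5
G0 X0.0000 Y0.0000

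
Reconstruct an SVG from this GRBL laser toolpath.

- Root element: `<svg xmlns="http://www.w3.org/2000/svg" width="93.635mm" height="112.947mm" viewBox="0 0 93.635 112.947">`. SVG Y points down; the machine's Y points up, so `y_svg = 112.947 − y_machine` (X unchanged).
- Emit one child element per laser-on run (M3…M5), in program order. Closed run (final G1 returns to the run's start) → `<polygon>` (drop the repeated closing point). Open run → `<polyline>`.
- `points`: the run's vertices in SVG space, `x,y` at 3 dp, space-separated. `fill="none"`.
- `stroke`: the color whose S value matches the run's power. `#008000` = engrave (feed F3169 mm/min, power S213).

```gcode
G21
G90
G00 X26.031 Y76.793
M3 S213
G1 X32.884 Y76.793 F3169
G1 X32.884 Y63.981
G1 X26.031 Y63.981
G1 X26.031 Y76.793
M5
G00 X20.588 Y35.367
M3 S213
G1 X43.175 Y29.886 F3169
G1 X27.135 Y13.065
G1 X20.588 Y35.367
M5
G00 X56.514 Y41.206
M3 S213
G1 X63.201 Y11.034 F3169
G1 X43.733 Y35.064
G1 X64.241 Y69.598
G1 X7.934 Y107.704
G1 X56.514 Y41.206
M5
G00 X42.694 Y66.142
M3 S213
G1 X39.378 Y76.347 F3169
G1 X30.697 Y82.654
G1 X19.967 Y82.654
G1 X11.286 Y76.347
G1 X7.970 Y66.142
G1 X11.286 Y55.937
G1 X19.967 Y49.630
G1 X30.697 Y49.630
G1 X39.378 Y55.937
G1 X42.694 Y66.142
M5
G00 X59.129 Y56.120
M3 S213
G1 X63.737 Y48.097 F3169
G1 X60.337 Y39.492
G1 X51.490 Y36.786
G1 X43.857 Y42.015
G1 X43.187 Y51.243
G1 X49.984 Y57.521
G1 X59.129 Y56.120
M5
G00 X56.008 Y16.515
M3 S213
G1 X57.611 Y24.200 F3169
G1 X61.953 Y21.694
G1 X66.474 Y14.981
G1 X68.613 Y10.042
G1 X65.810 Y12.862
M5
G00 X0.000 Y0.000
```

Each laser-on run becomes one SVG element. Flip Y back into SVG space with y_svg = 112.947 − y_machine. Every run uses S213, so all elements get stroke `#008000` (engrave).

Run 1: The run returns to its start, so emit a `<polygon>` with points (Y-flipped): 26.031,36.154 32.884,36.154 32.884,48.966 26.031,48.966.

Run 2: The run returns to its start, so emit a `<polygon>` with points (Y-flipped): 20.588,77.580 43.175,83.061 27.135,99.882.

Run 3: The run returns to its start, so emit a `<polygon>` with points (Y-flipped): 56.514,71.741 63.201,101.913 43.733,77.883 64.241,43.349 7.934,5.243.

Run 4: The run returns to its start, so emit a `<polygon>` with points (Y-flipped): 42.694,46.805 39.378,36.600 30.697,30.293 19.967,30.293 11.286,36.600 7.970,46.805 11.286,57.010 19.967,63.317 30.697,63.317 39.378,57.010.

Run 5: The run returns to its start, so emit a `<polygon>` with points (Y-flipped): 59.129,56.827 63.737,64.850 60.337,73.455 51.490,76.161 43.857,70.932 43.187,61.704 49.984,55.426.

Run 6: The run is open, so emit a `<polyline>` with points (Y-flipped): 56.008,96.432 57.611,88.747 61.953,91.253 66.474,97.966 68.613,102.905 65.810,100.085.

<svg xmlns="http://www.w3.org/2000/svg" width="93.635mm" height="112.947mm" viewBox="0 0 93.635 112.947">
  <polygon points="26.031,36.154 32.884,36.154 32.884,48.966 26.031,48.966" fill="none" stroke="#008000"/>
  <polygon points="20.588,77.580 43.175,83.061 27.135,99.882" fill="none" stroke="#008000"/>
  <polygon points="56.514,71.741 63.201,101.913 43.733,77.883 64.241,43.349 7.934,5.243" fill="none" stroke="#008000"/>
  <polygon points="42.694,46.805 39.378,36.600 30.697,30.293 19.967,30.293 11.286,36.600 7.970,46.805 11.286,57.010 19.967,63.317 30.697,63.317 39.378,57.010" fill="none" stroke="#008000"/>
  <polygon points="59.129,56.827 63.737,64.850 60.337,73.455 51.490,76.161 43.857,70.932 43.187,61.704 49.984,55.426" fill="none" stroke="#008000"/>
  <polyline points="56.008,96.432 57.611,88.747 61.953,91.253 66.474,97.966 68.613,102.905 65.810,100.085" fill="none" stroke="#008000"/>
</svg>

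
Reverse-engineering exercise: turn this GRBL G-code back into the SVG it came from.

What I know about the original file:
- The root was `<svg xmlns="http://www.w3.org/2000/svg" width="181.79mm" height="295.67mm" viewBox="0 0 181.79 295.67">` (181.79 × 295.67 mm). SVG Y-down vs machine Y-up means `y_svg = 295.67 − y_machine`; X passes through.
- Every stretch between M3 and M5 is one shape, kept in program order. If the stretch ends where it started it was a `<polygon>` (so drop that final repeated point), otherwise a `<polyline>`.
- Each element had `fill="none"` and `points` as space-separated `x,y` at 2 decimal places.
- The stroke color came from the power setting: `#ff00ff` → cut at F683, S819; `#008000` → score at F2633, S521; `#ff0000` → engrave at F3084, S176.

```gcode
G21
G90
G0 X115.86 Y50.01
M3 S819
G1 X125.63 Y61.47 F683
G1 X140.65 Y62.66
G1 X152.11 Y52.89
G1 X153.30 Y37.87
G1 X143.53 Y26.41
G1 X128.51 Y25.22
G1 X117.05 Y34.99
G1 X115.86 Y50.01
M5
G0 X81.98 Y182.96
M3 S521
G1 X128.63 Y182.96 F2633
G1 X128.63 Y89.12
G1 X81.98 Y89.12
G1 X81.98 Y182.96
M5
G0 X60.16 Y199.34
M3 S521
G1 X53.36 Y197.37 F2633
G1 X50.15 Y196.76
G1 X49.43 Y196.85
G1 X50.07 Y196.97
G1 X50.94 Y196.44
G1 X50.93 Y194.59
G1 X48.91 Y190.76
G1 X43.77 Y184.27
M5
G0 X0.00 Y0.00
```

<svg xmlns="http://www.w3.org/2000/svg" width="181.79mm" height="295.67mm" viewBox="0 0 181.79 295.67">
  <polygon points="115.86,245.66 125.63,234.20 140.65,233.01 152.11,242.78 153.30,257.80 143.53,269.26 128.51,270.45 117.05,260.68" fill="none" stroke="#ff00ff"/>
  <polygon points="81.98,112.71 128.63,112.71 128.63,206.55 81.98,206.55" fill="none" stroke="#008000"/>
  <polyline points="60.16,96.33 53.36,98.30 50.15,98.91 49.43,98.82 50.07,98.70 50.94,99.23 50.93,101.08 48.91,104.91 43.77,111.40" fill="none" stroke="#008000"/>
</svg>

Each laser-on run becomes one SVG element. Flip Y back into SVG space with y_svg = 295.67 − y_machine.

Run 1: the run's S819 means `#ff00ff` (cut). The run returns to its start, so emit a `<polygon>` with points (Y-flipped): 115.86,245.66 125.63,234.20 140.65,233.01 152.11,242.78 153.30,257.80 143.53,269.26 128.51,270.45 117.05,260.68.

Run 2: S521 ⇒ score layer `#008000`. The run returns to its start, so emit a `<polygon>` with points (Y-flipped): 81.98,112.71 128.63,112.71 128.63,206.55 81.98,206.55.

Run 3: power S521 maps to stroke `#008000` (score). The run is open, so emit a `<polyline>` with points (Y-flipped): 60.16,96.33 53.36,98.30 50.15,98.91 49.43,98.82 50.07,98.70 50.94,99.23 50.93,101.08 48.91,104.91 43.77,111.40.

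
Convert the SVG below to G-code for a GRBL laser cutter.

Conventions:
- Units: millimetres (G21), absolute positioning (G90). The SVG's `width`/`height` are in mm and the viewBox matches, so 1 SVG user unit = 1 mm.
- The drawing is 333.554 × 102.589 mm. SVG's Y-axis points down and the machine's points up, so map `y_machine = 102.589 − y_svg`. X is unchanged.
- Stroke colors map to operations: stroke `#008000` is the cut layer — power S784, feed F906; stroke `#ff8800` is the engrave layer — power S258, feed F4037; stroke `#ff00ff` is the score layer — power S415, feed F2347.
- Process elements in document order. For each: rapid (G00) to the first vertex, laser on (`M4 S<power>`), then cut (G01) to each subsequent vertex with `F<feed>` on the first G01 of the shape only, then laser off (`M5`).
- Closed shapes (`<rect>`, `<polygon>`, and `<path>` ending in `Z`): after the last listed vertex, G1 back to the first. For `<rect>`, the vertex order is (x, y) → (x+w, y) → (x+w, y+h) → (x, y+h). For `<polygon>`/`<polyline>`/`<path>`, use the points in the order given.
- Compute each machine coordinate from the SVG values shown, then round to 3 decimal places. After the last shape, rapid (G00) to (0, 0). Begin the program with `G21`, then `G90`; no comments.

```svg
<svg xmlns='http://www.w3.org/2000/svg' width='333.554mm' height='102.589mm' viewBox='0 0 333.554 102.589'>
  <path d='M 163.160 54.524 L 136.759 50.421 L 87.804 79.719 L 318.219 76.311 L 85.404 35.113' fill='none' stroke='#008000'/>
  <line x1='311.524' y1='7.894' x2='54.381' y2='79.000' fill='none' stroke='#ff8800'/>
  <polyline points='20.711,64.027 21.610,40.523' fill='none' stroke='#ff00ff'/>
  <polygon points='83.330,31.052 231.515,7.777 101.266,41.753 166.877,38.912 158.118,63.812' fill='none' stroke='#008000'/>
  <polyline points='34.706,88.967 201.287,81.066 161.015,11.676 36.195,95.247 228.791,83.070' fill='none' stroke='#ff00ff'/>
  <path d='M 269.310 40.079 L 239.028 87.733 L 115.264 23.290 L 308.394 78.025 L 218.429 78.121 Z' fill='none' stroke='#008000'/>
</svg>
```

Since the viewBox matches the mm dimensions, user units are millimetres directly. The only transform is the Y-flip y_m = 102.589 − y_svg.

Shape 1 is a open polyline drawn with `<path>`. Its stroke #008000 means cut at S784, F906. After flipping Y the toolpath is (163.160,48.065) → (136.759,52.168) → (87.804,22.870) → (318.219,26.278) → (85.404,67.476).

Shape 2 is a line segment drawn with `<line>`. Its stroke #ff8800 means engrave at S258, F4037. After flipping Y the toolpath is (311.524,94.695) → (54.381,23.589).

Shape 3 is a line segment drawn with `<polyline>`. Its stroke #ff00ff means score at S415, F2347. After flipping Y the toolpath is (20.711,38.562) → (21.610,62.066).

Shape 4 is a closed polygon drawn with `<polygon>`. Its stroke #008000 means cut at S784, F906. After flipping Y the toolpath is (83.330,71.537) → (231.515,94.812) → (101.266,60.836) → (166.877,63.677) → (158.118,38.777) → (83.330,71.537), returning to the start.

Shape 5 is a open polyline drawn with `<polyline>`. Its stroke #ff00ff means score at S415, F2347. After flipping Y the toolpath is (34.706,13.622) → (201.287,21.523) → (161.015,90.913) → (36.195,7.342) → (228.791,19.519).

Shape 6 is a closed polygon drawn with `<path>`. Its stroke #008000 means cut at S784, F906. After flipping Y the toolpath is (269.310,62.510) → (239.028,14.856) → (115.264,79.299) → (308.394,24.564) → (218.429,24.468) → (269.310,62.510), returning to the start.

G21
G90
G00 X163.160 Y48.065
M4 S784
G01 X136.759 Y52.168 F906
G01 X87.804 Y22.870
G01 X318.219 Y26.278
G01 X85.404 Y67.476
M5
G00 X311.524 Y94.695
M4 S258
G01 X54.381 Y23.589 F4037
M5
G00 X20.711 Y38.562
M4 S415
G01 X21.610 Y62.066 F2347
M5
G00 X83.330 Y71.537
M4 S784
G01 X231.515 Y94.812 F906
G01 X101.266 Y60.836
G01 X166.877 Y63.677
G01 X158.118 Y38.777
G01 X83.330 Y71.537
M5
G00 X34.706 Y13.622
M4 S415
G01 X201.287 Y21.523 F2347
G01 X161.015 Y90.913
G01 X36.195 Y7.342
G01 X228.791 Y19.519
M5
G00 X269.310 Y62.510
M4 S784
G01 X239.028 Y14.856 F906
G01 X115.264 Y79.299
G01 X308.394 Y24.564
G01 X218.429 Y24.468
G01 X269.310 Y62.510
M5
G00 X0.000 Y0.000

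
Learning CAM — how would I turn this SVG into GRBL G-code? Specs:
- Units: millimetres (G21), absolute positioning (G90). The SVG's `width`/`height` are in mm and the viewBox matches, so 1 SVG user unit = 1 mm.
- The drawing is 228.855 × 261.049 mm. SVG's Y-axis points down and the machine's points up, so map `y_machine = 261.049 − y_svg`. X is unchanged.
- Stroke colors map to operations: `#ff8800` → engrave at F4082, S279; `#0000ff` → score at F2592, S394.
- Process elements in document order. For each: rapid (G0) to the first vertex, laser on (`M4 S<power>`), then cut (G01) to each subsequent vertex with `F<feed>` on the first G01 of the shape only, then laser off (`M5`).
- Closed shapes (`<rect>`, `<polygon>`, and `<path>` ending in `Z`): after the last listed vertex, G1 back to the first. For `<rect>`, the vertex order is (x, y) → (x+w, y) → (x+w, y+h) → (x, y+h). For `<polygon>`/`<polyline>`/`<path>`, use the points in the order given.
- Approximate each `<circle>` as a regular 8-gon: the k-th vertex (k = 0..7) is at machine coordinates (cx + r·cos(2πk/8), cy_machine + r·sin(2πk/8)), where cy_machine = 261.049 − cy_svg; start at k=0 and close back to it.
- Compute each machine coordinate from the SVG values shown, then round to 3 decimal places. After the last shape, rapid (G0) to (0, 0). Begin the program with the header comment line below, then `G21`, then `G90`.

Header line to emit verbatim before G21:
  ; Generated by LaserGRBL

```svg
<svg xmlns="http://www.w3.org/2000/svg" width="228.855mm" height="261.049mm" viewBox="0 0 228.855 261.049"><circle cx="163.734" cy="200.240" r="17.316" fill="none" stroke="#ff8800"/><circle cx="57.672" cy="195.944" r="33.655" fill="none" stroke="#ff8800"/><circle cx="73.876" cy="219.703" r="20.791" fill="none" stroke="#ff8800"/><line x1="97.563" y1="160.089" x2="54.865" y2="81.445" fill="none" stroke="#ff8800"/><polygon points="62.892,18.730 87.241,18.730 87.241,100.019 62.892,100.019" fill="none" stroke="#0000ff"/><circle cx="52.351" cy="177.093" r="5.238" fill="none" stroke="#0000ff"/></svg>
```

1 u = 1 mm; y_m = 261.049 − y.

[1] `<circle>` circle, #ff8800→engrave S279 F4082: (181.050,60.809) → (175.978,73.053) → (163.734,78.125) → (151.490,73.053) → (146.418,60.809) → (151.490,48.565) → (163.734,43.493) → (175.978,48.565) → (181.050,60.809) (closed)

[2] `<circle>` circle, #ff8800→engrave S279 F4082: (91.327,65.105) → (81.470,88.903) → (57.672,98.760) → (33.874,88.903) → (24.017,65.105) → (33.874,41.307) → (57.672,31.450) → (81.470,41.307) → (91.327,65.105) (closed)

[3] `<circle>` circle, #ff8800→engrave S279 F4082: (94.667,41.346) → (88.577,56.047) → (73.876,62.137) → (59.175,56.047) → (53.085,41.346) → (59.175,26.645) → (73.876,20.555) → (88.577,26.645) → (94.667,41.346) (closed)

[4] `<line>` line segment, #ff8800→engrave S279 F4082: (97.563,100.960) → (54.865,179.604)

[5] `<polygon>` rectangle, #0000ff→score S394 F2592: (62.892,242.319) → (87.241,242.319) → (87.241,161.030) → (62.892,161.030) → (62.892,242.319) (closed)

[6] `<circle>` circle, #0000ff→score S394 F2592: (57.589,83.956) → (56.055,87.660) → (52.351,89.194) → (48.647,87.660) → (47.113,83.956) → (48.647,80.252) → (52.351,78.718) → (56.055,80.252) → (57.589,83.956) (closed)

; Generated by LaserGRBL
G21
G90
G0 X181.050 Y60.809
M4 S279
G01 X175.978 Y73.053 F4082
G01 X163.734 Y78.125
G01 X151.490 Y73.053
G01 X146.418 Y60.809
G01 X151.490 Y48.565
G01 X163.734 Y43.493
G01 X175.978 Y48.565
G01 X181.050 Y60.809
M5
G0 X91.327 Y65.105
M4 S279
G01 X81.470 Y88.903 F4082
G01 X57.672 Y98.760
G01 X33.874 Y88.903
G01 X24.017 Y65.105
G01 X33.874 Y41.307
G01 X57.672 Y31.450
G01 X81.470 Y41.307
G01 X91.327 Y65.105
M5
G0 X94.667 Y41.346
M4 S279
G01 X88.577 Y56.047 F4082
G01 X73.876 Y62.137
G01 X59.175 Y56.047
G01 X53.085 Y41.346
G01 X59.175 Y26.645
G01 X73.876 Y20.555
G01 X88.577 Y26.645
G01 X94.667 Y41.346
M5
G0 X97.563 Y100.960
M4 S279
G01 X54.865 Y179.604 F4082
M5
G0 X62.892 Y242.319
M4 S394
G01 X87.241 Y242.319 F2592
G01 X87.241 Y161.030
G01 X62.892 Y161.030
G01 X62.892 Y242.319
M5
G0 X57.589 Y83.956
M4 S394
G01 X56.055 Y87.660 F2592
G01 X52.351 Y89.194
G01 X48.647 Y87.660
G01 X47.113 Y83.956
G01 X48.647 Y80.252
G01 X52.351 Y78.718
G01 X56.055 Y80.252
G01 X57.589 Y83.956
M5
G0 X0.000 Y0.000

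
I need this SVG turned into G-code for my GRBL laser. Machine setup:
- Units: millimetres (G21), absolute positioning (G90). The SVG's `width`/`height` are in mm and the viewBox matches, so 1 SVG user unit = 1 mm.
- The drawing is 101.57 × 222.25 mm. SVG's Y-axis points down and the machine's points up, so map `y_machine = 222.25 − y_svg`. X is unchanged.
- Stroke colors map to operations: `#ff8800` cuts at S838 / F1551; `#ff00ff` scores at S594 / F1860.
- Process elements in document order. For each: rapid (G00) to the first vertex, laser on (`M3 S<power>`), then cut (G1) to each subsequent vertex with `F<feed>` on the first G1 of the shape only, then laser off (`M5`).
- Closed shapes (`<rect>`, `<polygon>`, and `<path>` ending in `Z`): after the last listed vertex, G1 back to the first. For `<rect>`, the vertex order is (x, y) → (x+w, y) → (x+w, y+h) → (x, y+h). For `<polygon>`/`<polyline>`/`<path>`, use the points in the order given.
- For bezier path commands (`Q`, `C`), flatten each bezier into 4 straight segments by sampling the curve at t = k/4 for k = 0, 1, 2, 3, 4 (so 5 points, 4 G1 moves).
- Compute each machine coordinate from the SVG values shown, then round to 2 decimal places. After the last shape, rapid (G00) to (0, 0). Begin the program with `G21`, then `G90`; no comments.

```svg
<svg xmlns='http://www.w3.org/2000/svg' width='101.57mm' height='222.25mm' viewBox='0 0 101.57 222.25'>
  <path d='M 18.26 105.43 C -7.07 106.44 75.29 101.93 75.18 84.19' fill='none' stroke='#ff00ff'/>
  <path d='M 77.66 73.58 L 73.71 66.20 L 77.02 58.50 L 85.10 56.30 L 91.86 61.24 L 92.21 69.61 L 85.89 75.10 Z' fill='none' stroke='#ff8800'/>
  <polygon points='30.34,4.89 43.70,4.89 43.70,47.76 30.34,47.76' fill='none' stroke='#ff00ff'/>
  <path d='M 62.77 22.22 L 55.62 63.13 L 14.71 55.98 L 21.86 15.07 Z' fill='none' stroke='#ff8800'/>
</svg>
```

Since the viewBox matches the mm dimensions, user units are millimetres directly. The only transform is the Y-flip y_m = 222.25 − y_svg.

Shape 1 is a cubic bezier drawn with `<path>`. Its stroke #ff00ff means score at S594, F1860. After flipping Y the toolpath is (18.26,116.82) → (16.48,117.22) → (37.26,120.41) → (62.77,127.12) → (75.18,138.06).

Shape 2 is a regular polygon drawn with `<path>`. Its stroke #ff8800 means cut at S838, F1551. After flipping Y the toolpath is (77.66,148.67) → (73.71,156.05) → (77.02,163.75) → (85.10,165.95) → (91.86,161.01) → (92.21,152.64) → (85.89,147.15) → (77.66,148.67), returning to the start.

Shape 3 is a rectangle drawn with `<polygon>`. Its stroke #ff00ff means score at S594, F1860. After flipping Y the toolpath is (30.34,217.36) → (43.70,217.36) → (43.70,174.49) → (30.34,174.49) → (30.34,217.36), returning to the start.

Shape 4 is a regular polygon drawn with `<path>`. Its stroke #ff8800 means cut at S838, F1551. After flipping Y the toolpath is (62.77,200.03) → (55.62,159.12) → (14.71,166.27) → (21.86,207.18) → (62.77,200.03), returning to the start.

G21
G90
G00 X18.26 Y116.82
M3 S594
G1 X16.48 Y117.22 F1860
G1 X37.26 Y120.41
G1 X62.77 Y127.12
G1 X75.18 Y138.06
M5
G00 X77.66 Y148.67
M3 S838
G1 X73.71 Y156.05 F1551
G1 X77.02 Y163.75
G1 X85.10 Y165.95
G1 X91.86 Y161.01
G1 X92.21 Y152.64
G1 X85.89 Y147.15
G1 X77.66 Y148.67
M5
G00 X30.34 Y217.36
M3 S594
G1 X43.70 Y217.36 F1860
G1 X43.70 Y174.49
G1 X30.34 Y174.49
G1 X30.34 Y217.36
M5
G00 X62.77 Y200.03
M3 S838
G1 X55.62 Y159.12 F1551
G1 X14.71 Y166.27
G1 X21.86 Y207.18
G1 X62.77 Y200.03
M5
G00 X0.00 Y0.00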